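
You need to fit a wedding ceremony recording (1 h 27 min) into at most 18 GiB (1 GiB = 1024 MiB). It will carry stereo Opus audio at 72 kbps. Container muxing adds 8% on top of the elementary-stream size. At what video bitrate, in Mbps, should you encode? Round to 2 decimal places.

Budget: 18 GiB = 154618.8 Mb.
Stream payload after overhead: 154618.8 / 1.08 = 143165.6 Mb.
1 h 27 min = 87 min = 5220 s
Total bitrate budget: 143165.6 Mb / 5220 s = 27.426 Mbps.
Audio: 72 kbps = 0.072 Mbps.
Video: 27.426 − 0.072 = 27.354 Mbps.

27.35 Mbps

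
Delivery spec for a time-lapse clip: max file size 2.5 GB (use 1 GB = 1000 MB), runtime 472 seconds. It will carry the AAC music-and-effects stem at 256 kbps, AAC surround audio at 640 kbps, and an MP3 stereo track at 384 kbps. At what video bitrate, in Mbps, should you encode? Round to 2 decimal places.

41.09 Mbps

Budget: 2.5 GB = 20000.0 Mb.
Total bitrate budget: 20000.0 Mb / 472 s = 42.373 Mbps.
Audio total: 256 + 640 + 384 = 1280 kbps = 1.280 Mbps.
Video: 42.373 − 1.280 = 41.093 Mbps.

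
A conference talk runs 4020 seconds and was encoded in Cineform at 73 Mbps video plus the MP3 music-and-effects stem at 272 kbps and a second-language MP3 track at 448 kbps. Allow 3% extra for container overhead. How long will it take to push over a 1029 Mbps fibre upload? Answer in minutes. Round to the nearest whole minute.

Audio total: 272 + 448 = 720 kbps = 0.720 Mbps.
Total bitrate: 73.720 Mbps.
File: 73.720 Mbps × 4020 s = 296354.4 Mb.
With 3% container overhead: ×1.03. → 305245.0 Mb.
At 1029 Mbps: 305245.0 / 1029 = 296.6 s ≈ 4.94 minutes.

5 minutes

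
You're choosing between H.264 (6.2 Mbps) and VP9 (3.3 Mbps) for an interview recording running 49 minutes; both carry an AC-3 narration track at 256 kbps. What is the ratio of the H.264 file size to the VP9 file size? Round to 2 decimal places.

1.82

49 min = 2940 s
Audio: 256 kbps = 0.256 Mbps.
H.264: 6.456 Mbps × 2940 s = 18980.6 Mb = 2.373 GB.
VP9: 3.556 Mbps × 2940 s = 10454.6 Mb = 1.307 GB.
Ratio: 2.373 / 1.307 = 1.816.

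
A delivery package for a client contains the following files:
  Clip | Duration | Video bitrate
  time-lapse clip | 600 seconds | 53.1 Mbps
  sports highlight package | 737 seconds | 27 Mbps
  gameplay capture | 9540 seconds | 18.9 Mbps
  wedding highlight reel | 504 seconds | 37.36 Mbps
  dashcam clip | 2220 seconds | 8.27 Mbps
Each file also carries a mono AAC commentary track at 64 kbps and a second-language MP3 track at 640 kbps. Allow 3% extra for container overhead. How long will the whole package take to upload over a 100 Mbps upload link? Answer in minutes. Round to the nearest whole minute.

Audio total: 64 + 640 = 704 kbps = 0.704 Mbps.
time-lapse clip: 53.804 Mbps × 600 s × 1.03 = 33250.9 Mb
sports highlight package: 27.704 Mbps × 737 s × 1.03 = 21030.4 Mb
gameplay capture: 19.604 Mbps × 9540 s × 1.03 = 192632.8 Mb
wedding highlight reel: 38.064 Mbps × 504 s × 1.03 = 19759.8 Mb
dashcam clip: 8.974 Mbps × 2220 s × 1.03 = 20519.9 Mb
Total: 287193.8 Mb = 35899.2 MB.
At 100 Mbps: 287193.8 / 100 = 2872 s ≈ 47.9 minutes.

48 minutes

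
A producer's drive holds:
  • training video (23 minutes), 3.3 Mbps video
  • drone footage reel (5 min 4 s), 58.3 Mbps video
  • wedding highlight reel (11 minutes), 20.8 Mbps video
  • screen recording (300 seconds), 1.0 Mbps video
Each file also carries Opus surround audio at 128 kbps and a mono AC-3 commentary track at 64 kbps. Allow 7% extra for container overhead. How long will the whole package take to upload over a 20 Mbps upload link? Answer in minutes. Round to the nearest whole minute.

33 minutes

Audio total: 128 + 64 = 192 kbps = 0.192 Mbps.
training video: 3.492 Mbps × 1380 s × 1.07 = 5156.3 Mb
drone footage reel: 58.492 Mbps × 304 s × 1.07 = 19026.3 Mb
wedding highlight reel: 20.992 Mbps × 660 s × 1.07 = 14824.6 Mb
screen recording: 1.192 Mbps × 300 s × 1.07 = 382.6 Mb
Total: 39389.7 Mb = 4923.7 MB.
At 20 Mbps: 39389.7 / 20 = 1969 s ≈ 32.8 minutes.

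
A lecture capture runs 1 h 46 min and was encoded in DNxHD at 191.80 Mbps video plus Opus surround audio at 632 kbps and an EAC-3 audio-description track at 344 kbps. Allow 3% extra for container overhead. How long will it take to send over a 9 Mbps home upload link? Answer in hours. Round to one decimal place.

39.0 hours

1 h 46 min = 106 min = 6360 s
Audio total: 632 + 344 = 976 kbps = 0.976 Mbps.
Total bitrate: 192.776 Mbps.
File: 192.776 Mbps × 6360 s = 1226055.4 Mb.
With 3% container overhead: ×1.03. → 1262837.0 Mb.
At 9 Mbps: 1262837.0 / 9 = 140315.2 s ≈ 39 hours.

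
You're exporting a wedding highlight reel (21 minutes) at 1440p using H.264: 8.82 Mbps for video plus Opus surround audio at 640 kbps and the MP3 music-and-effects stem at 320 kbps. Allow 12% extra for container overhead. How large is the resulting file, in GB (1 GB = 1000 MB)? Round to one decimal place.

1.7 GB

21 min = 1260 s
Audio total: 640 + 320 = 960 kbps = 0.960 Mbps.
Total bitrate: 8.82 + 0.960 = 9.780 Mbps.
Stream data: 9.780 Mbps × 1260 s = 12322.8 Mb.
With 12% container overhead: ×1.12.
13,802 Mb ÷ 8 = 1,725 MB → 1.725 GB.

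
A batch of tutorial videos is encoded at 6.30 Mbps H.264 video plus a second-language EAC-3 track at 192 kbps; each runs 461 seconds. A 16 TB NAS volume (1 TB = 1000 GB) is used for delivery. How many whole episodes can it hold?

Audio: 192 kbps = 0.192 Mbps.
Total bitrate: 6.492 Mbps.
Per item: 6.492 Mbps × 461 s = 2,993 Mb = 374.1 MB.
Capacity: 16 TB = 128,000,000 Mb; 42769.14 items → 42769 complete.

42769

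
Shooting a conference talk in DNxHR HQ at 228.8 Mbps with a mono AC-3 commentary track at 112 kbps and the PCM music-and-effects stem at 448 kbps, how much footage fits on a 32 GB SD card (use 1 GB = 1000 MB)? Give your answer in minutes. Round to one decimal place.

Audio total: 112 + 448 = 560 kbps = 0.560 Mbps.
Total bitrate: 228.8 + 0.560 = 229.360 Mbps.
Capacity: 32 GB = 256,000 Mb.
Recording time: 256,000 / 229.360 = 1,116 s ≈ 18.6 minutes.

18.6 minutes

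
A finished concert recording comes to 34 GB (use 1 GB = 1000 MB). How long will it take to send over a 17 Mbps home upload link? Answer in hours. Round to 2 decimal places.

File: 34 GB = 272000.0 Mb.
At 17 Mbps: 272000.0 / 17 = 16000.0 s ≈ 4.44 hours.

4.44 hours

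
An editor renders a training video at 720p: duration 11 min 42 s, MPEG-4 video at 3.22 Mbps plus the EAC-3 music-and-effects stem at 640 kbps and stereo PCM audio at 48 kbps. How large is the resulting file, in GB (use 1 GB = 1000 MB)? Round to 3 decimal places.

0.343 GB

11 min 42 s = 702 s
Audio total: 640 + 48 = 688 kbps = 0.688 Mbps.
Total bitrate: 3.22 + 0.688 = 3.908 Mbps.
Stream data: 3.908 Mbps × 702 s = 2743.4 Mb.
2,743 Mb ÷ 8 = 342.9 MB → 0.3429 GB.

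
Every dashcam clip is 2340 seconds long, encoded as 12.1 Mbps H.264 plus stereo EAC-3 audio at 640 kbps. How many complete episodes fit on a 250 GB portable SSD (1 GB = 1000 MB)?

Audio: 640 kbps = 0.640 Mbps.
Total bitrate: 12.740 Mbps.
Per item: 12.740 Mbps × 2340 s = 29,812 Mb = 3,726 MB.
Capacity: 250 GB = 2,000,000 Mb; 67.09 items → 67 complete.

67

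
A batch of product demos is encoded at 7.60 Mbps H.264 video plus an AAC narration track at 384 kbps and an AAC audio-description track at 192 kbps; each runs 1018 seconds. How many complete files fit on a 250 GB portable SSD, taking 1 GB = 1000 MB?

Audio total: 384 + 192 = 576 kbps = 0.576 Mbps.
Total bitrate: 8.176 Mbps.
Per item: 8.176 Mbps × 1018 s = 8,323 Mb = 1,040 MB.
Capacity: 250 GB = 2,000,000 Mb; 240.29 items → 240 complete.

240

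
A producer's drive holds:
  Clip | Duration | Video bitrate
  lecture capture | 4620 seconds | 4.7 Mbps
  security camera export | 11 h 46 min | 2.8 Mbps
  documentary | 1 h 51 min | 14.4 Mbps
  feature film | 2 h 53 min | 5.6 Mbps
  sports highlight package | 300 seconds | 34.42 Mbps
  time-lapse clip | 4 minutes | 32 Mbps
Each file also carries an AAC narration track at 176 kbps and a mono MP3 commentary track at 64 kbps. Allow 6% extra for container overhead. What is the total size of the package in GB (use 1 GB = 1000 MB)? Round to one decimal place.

Audio total: 176 + 64 = 240 kbps = 0.240 Mbps.
lecture capture: 4.940 Mbps × 4620 s × 1.06 = 24192.2 Mb
security camera export: 3.040 Mbps × 42360 s × 1.06 = 136500.9 Mb
documentary: 14.640 Mbps × 6660 s × 1.06 = 103352.5 Mb
feature film: 5.840 Mbps × 10380 s × 1.06 = 64256.4 Mb
sports highlight package: 34.660 Mbps × 300 s × 1.06 = 11021.9 Mb
time-lapse clip: 32.240 Mbps × 240 s × 1.06 = 8201.9 Mb
Total: 347525.7 Mb = 43440.7 MB.
= 43.44 GB.

43.4 GB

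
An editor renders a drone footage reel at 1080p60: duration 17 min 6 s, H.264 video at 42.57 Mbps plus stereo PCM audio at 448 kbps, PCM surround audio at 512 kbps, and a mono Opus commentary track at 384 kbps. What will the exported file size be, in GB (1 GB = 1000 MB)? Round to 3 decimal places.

17 min 6 s = 1026 s
Audio total: 448 + 512 + 384 = 1344 kbps = 1.344 Mbps.
Total bitrate: 42.57 + 1.344 = 43.914 Mbps.
Stream data: 43.914 Mbps × 1026 s = 45055.8 Mb.
45,056 Mb ÷ 8 = 5,632 MB → 5.632 GB.

5.632 GB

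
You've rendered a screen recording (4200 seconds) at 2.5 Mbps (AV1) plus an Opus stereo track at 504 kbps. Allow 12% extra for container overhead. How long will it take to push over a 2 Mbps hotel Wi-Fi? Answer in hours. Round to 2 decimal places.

Audio: 504 kbps = 0.504 Mbps.
Total bitrate: 3.004 Mbps.
File: 3.004 Mbps × 4200 s = 12616.8 Mb.
With 12% container overhead: ×1.12. → 14130.8 Mb.
At 2 Mbps: 14130.8 / 2 = 7065.4 s ≈ 1.96 hours.

1.96 hours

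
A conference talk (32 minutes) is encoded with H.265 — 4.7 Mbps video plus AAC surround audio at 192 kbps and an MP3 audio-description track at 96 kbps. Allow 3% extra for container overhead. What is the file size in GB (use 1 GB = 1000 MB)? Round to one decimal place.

32 min = 1920 s
Audio total: 192 + 96 = 288 kbps = 0.288 Mbps.
Total bitrate: 4.7 + 0.288 = 4.988 Mbps.
Stream data: 4.988 Mbps × 1920 s = 9577.0 Mb.
With 3% container overhead: ×1.03.
9,864 Mb ÷ 8 = 1,233 MB → 1.233 GB.

1.2 GB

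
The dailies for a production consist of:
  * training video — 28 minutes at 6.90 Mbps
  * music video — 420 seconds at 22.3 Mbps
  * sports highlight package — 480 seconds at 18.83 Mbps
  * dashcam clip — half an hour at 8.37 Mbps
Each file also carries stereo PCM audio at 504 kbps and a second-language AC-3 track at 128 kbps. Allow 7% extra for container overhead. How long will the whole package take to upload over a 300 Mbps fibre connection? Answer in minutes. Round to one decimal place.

Audio total: 504 + 128 = 632 kbps = 0.632 Mbps.
training video: 7.532 Mbps × 1680 s × 1.07 = 13539.5 Mb
music video: 22.932 Mbps × 420 s × 1.07 = 10305.6 Mb
sports highlight package: 19.462 Mbps × 480 s × 1.07 = 9995.7 Mb
dashcam clip: 9.002 Mbps × 1800 s × 1.07 = 17337.9 Mb
Total: 51178.7 Mb = 6397.3 MB.
At 300 Mbps: 51178.7 / 300 = 171 s ≈ 2.84 minutes.

2.8 minutes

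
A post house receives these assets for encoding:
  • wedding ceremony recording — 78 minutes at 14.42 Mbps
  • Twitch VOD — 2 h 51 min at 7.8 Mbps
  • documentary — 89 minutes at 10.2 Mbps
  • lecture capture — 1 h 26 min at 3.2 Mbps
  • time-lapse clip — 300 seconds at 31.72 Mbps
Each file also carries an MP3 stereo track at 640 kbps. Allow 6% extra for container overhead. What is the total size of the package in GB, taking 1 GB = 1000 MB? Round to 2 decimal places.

32.39 GB

Audio: 640 kbps = 0.640 Mbps.
wedding ceremony recording: 15.060 Mbps × 4680 s × 1.06 = 74709.6 Mb
Twitch VOD: 8.440 Mbps × 10260 s × 1.06 = 91790.1 Mb
documentary: 10.840 Mbps × 5340 s × 1.06 = 61358.7 Mb
lecture capture: 3.840 Mbps × 5160 s × 1.06 = 21003.3 Mb
time-lapse clip: 32.360 Mbps × 300 s × 1.06 = 10290.5 Mb
Total: 259152.2 Mb = 32394.0 MB.
= 32.39 GB.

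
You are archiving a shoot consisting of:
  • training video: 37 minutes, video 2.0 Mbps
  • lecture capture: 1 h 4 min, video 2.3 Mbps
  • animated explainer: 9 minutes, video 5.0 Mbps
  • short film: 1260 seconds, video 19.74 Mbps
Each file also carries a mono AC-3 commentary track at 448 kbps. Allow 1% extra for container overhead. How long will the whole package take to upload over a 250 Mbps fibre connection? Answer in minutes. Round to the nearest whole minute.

Audio: 448 kbps = 0.448 Mbps.
training video: 2.448 Mbps × 2220 s × 1.01 = 5488.9 Mb
lecture capture: 2.748 Mbps × 3840 s × 1.01 = 10657.8 Mb
animated explainer: 5.448 Mbps × 540 s × 1.01 = 2971.3 Mb
short film: 20.188 Mbps × 1260 s × 1.01 = 25691.2 Mb
Total: 44809.3 Mb = 5601.2 MB.
At 250 Mbps: 44809.3 / 250 = 179 s ≈ 2.99 minutes.

3 minutes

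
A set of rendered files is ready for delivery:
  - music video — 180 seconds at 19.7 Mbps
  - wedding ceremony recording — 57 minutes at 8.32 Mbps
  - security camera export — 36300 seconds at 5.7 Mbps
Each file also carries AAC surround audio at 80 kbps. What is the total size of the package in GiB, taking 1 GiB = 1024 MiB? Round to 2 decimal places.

Audio: 80 kbps = 0.080 Mbps.
music video: 19.780 Mbps × 180 s = 3560.4 Mb
wedding ceremony recording: 8.400 Mbps × 3420 s = 28728.0 Mb
security camera export: 5.780 Mbps × 36300 s = 209814.0 Mb
Total: 242102.4 Mb = 30262.8 MB.
= 28.18 GiB.

28.18 GiB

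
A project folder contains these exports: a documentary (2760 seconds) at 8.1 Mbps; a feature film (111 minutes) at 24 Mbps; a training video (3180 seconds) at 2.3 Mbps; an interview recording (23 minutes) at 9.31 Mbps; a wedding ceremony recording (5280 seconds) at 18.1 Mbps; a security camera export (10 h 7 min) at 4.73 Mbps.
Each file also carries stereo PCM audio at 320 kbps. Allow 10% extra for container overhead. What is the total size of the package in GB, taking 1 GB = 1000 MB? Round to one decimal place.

67.1 GB

Audio: 320 kbps = 0.320 Mbps.
documentary: 8.420 Mbps × 2760 s × 1.10 = 25563.1 Mb
feature film: 24.320 Mbps × 6660 s × 1.10 = 178168.3 Mb
training video: 2.620 Mbps × 3180 s × 1.10 = 9164.8 Mb
interview recording: 9.630 Mbps × 1380 s × 1.10 = 14618.3 Mb
wedding ceremony recording: 18.420 Mbps × 5280 s × 1.10 = 106983.4 Mb
security camera export: 5.050 Mbps × 36420 s × 1.10 = 202313.1 Mb
Total: 536811.0 Mb = 67101.4 MB.
= 67.10 GB.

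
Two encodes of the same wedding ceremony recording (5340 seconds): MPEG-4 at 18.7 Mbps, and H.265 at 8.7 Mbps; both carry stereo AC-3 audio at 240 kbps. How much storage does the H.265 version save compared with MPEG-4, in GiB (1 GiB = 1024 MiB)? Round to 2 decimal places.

6.22 GiB

Audio: 240 kbps = 0.240 Mbps.
MPEG-4: 18.940 Mbps × 5340 s = 101139.6 Mb = 11.774 GiB.
H.265: 8.940 Mbps × 5340 s = 47739.6 Mb = 5.558 GiB.
Saving: 11.774 − 5.558 = 6.217 GiB.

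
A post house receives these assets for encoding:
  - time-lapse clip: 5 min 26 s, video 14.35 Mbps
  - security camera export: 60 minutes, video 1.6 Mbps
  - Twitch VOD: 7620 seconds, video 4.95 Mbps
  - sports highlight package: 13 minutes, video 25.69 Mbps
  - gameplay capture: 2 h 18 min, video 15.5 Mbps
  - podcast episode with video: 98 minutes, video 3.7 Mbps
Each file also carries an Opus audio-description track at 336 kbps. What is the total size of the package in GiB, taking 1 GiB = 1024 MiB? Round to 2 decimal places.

Audio: 336 kbps = 0.336 Mbps.
time-lapse clip: 14.686 Mbps × 326 s = 4787.6 Mb
security camera export: 1.936 Mbps × 3600 s = 6969.6 Mb
Twitch VOD: 5.286 Mbps × 7620 s = 40279.3 Mb
sports highlight package: 26.026 Mbps × 780 s = 20300.3 Mb
gameplay capture: 15.836 Mbps × 8280 s = 131122.1 Mb
podcast episode with video: 4.036 Mbps × 5880 s = 23731.7 Mb
Total: 227190.6 Mb = 28398.8 MB.
= 26.45 GiB.

26.45 GiB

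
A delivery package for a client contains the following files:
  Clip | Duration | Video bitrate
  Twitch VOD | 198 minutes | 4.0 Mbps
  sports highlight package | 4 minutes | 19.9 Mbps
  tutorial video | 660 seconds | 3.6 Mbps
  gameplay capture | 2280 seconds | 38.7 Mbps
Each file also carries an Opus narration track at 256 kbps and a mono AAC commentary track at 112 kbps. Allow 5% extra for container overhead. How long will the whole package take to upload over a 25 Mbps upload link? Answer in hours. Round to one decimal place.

1.7 hours

Audio total: 256 + 112 = 368 kbps = 0.368 Mbps.
Twitch VOD: 4.368 Mbps × 11880 s × 1.05 = 54486.4 Mb
sports highlight package: 20.268 Mbps × 240 s × 1.05 = 5107.5 Mb
tutorial video: 3.968 Mbps × 660 s × 1.05 = 2749.8 Mb
gameplay capture: 39.068 Mbps × 2280 s × 1.05 = 93528.8 Mb
Total: 155872.6 Mb = 19484.1 MB.
At 25 Mbps: 155872.6 / 25 = 6235 s ≈ 1.73 hours.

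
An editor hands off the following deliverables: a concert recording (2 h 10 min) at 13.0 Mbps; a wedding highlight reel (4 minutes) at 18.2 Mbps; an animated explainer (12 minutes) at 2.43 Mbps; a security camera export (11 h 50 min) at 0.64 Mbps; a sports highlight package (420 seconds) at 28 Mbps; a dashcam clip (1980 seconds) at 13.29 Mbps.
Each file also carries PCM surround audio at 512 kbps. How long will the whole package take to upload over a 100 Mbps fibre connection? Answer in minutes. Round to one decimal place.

33.4 minutes

Audio: 512 kbps = 0.512 Mbps.
concert recording: 13.512 Mbps × 7800 s = 105393.6 Mb
wedding highlight reel: 18.712 Mbps × 240 s = 4490.9 Mb
animated explainer: 2.942 Mbps × 720 s = 2118.2 Mb
security camera export: 1.152 Mbps × 42600 s = 49075.2 Mb
sports highlight package: 28.512 Mbps × 420 s = 11975.0 Mb
dashcam clip: 13.802 Mbps × 1980 s = 27328.0 Mb
Total: 200380.9 Mb = 25047.6 MB.
At 100 Mbps: 200380.9 / 100 = 2004 s ≈ 33.4 minutes.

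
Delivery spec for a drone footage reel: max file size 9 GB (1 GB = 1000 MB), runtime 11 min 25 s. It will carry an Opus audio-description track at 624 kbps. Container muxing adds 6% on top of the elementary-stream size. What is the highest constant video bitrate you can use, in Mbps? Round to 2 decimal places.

98.54 Mbps

Budget: 9 GB = 72000.0 Mb.
Stream payload after overhead: 72000.0 / 1.06 = 67924.5 Mb.
11 min 25 s = 685 s
Total bitrate budget: 67924.5 Mb / 685 s = 99.160 Mbps.
Audio: 624 kbps = 0.624 Mbps.
Video: 99.160 − 0.624 = 98.536 Mbps.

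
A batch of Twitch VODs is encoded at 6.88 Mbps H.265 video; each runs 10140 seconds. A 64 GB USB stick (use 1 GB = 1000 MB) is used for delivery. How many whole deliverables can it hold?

Per item: 6.880 Mbps × 10140 s = 69,763 Mb = 8,720 MB.
Capacity: 64 GB = 512,000 Mb; 7.34 items → 7 complete.

7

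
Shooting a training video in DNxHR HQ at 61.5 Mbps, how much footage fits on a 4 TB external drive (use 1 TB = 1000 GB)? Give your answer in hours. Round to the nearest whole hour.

145 hours

Capacity: 4 TB = 32,000,000 Mb.
Recording time: 32,000,000 / 61.500 = 520,325 s ≈ 145 hours.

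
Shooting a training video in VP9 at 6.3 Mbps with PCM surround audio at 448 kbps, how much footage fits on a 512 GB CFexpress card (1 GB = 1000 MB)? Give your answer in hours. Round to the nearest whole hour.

Audio: 448 kbps = 0.448 Mbps.
Total bitrate: 6.3 + 0.448 = 6.748 Mbps.
Capacity: 512 GB = 4,096,000 Mb.
Recording time: 4,096,000 / 6.748 = 606,995 s ≈ 169 hours.

169 hours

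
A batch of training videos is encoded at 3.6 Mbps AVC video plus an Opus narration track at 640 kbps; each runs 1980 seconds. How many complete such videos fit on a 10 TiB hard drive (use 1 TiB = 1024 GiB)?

Audio: 640 kbps = 0.640 Mbps.
Total bitrate: 4.240 Mbps.
Per item: 4.240 Mbps × 1980 s = 8,395 Mb = 1,049 MB.
Capacity: 10 TiB = 87,960,930 Mb; 10477.53 items → 10477 complete.

10477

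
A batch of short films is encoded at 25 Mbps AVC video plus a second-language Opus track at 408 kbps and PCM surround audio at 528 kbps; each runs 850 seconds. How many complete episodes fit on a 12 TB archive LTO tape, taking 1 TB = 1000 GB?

4354

Audio total: 408 + 528 = 936 kbps = 0.936 Mbps.
Total bitrate: 25.936 Mbps.
Per item: 25.936 Mbps × 850 s = 22,046 Mb = 2,756 MB.
Capacity: 12 TB = 96,000,000 Mb; 4354.61 items → 4354 complete.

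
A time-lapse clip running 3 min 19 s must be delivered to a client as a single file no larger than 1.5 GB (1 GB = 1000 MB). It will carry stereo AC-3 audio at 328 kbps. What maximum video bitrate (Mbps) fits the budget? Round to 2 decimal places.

59.97 Mbps

Budget: 1.5 GB = 12000.0 Mb.
3 min 19 s = 199 s
Total bitrate budget: 12000.0 Mb / 199 s = 60.302 Mbps.
Audio: 328 kbps = 0.328 Mbps.
Video: 60.302 − 0.328 = 59.974 Mbps.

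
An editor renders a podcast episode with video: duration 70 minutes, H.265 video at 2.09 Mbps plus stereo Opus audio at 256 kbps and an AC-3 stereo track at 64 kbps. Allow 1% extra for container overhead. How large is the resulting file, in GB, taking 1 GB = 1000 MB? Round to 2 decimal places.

70 min = 4200 s
Audio total: 256 + 64 = 320 kbps = 0.320 Mbps.
Total bitrate: 2.09 + 0.320 = 2.410 Mbps.
Stream data: 2.410 Mbps × 4200 s = 10122.0 Mb.
With 1% container overhead: ×1.01.
10,223 Mb ÷ 8 = 1,278 MB → 1.278 GB.

1.28 GB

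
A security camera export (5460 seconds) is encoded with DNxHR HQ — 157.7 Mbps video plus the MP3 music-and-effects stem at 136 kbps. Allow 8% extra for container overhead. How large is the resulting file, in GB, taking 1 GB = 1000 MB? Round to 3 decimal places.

Audio: 136 kbps = 0.136 Mbps.
Total bitrate: 157.7 + 0.136 = 157.836 Mbps.
Stream data: 157.836 Mbps × 5460 s = 861784.6 Mb.
With 8% container overhead: ×1.08.
930,727 Mb ÷ 8 = 116,341 MB → 116.3 GB.

116.341 GB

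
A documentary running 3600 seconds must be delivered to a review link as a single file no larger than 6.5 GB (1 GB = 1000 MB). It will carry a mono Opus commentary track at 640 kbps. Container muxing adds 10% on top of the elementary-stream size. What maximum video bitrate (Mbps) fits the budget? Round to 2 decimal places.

Budget: 6.5 GB = 52000.0 Mb.
Stream payload after overhead: 52000.0 / 1.10 = 47272.7 Mb.
Total bitrate budget: 47272.7 Mb / 3600 s = 13.131 Mbps.
Audio: 640 kbps = 0.640 Mbps.
Video: 13.131 − 0.640 = 12.491 Mbps.

12.49 Mbps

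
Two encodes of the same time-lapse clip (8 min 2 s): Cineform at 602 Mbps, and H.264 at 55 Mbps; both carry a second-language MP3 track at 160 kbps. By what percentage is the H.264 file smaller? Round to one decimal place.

90.8%

8 min 2 s = 482 s
Audio: 160 kbps = 0.160 Mbps.
Cineform: 602.160 Mbps × 482 s = 290241.1 Mb = 36.280 GB.
H.264: 55.160 Mbps × 482 s = 26587.1 Mb = 3.323 GB.
Reduction: (1 − 3.323/36.280) × 100 = 90.84%.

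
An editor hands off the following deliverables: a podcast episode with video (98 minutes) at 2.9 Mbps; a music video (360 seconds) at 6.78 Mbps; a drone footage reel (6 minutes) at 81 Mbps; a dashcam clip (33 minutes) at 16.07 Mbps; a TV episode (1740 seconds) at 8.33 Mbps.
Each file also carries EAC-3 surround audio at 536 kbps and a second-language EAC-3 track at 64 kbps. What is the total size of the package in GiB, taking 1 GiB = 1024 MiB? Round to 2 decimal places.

11.78 GiB

Audio total: 536 + 64 = 600 kbps = 0.600 Mbps.
podcast episode with video: 3.500 Mbps × 5880 s = 20580.0 Mb
music video: 7.380 Mbps × 360 s = 2656.8 Mb
drone footage reel: 81.600 Mbps × 360 s = 29376.0 Mb
dashcam clip: 16.670 Mbps × 1980 s = 33006.6 Mb
TV episode: 8.930 Mbps × 1740 s = 15538.2 Mb
Total: 101157.6 Mb = 12644.7 MB.
= 11.78 GiB.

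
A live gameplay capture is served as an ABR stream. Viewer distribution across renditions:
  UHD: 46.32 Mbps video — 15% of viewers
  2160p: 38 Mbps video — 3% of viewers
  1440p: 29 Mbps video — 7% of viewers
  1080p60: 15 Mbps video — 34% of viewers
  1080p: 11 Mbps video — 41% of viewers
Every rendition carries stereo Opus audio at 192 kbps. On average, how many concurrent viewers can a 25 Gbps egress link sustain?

Audio: 192 kbps = 0.192 Mbps.
Average per-viewer bitrate: 0.15×46.512 + 0.03×38.192 + 0.07×29.192 + 0.34×15.192 + 0.41×11.192 = 19.920 Mbps.
25 Gbps = 25,000 Mbps; 25,000 / 19.920 = 1255.02 → 1255.

1255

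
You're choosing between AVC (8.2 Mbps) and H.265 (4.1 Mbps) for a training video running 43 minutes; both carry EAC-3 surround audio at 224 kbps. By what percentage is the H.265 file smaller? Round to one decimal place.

43 min = 2580 s
Audio: 224 kbps = 0.224 Mbps.
AVC: 8.424 Mbps × 2580 s = 21733.9 Mb = 2.717 GB.
H.265: 4.324 Mbps × 2580 s = 11155.9 Mb = 1.394 GB.
Reduction: (1 − 1.394/2.717) × 100 = 48.67%.

48.7%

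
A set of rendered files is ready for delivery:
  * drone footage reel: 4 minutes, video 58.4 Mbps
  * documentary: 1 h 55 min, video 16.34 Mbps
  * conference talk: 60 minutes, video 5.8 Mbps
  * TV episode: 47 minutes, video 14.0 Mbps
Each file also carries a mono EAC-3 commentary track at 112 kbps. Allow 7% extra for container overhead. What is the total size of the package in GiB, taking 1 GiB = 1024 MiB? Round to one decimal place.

23.5 GiB

Audio: 112 kbps = 0.112 Mbps.
drone footage reel: 58.512 Mbps × 240 s × 1.07 = 15025.9 Mb
documentary: 16.452 Mbps × 6900 s × 1.07 = 121465.1 Mb
conference talk: 5.912 Mbps × 3600 s × 1.07 = 22773.0 Mb
TV episode: 14.112 Mbps × 2820 s × 1.07 = 42581.5 Mb
Total: 201845.6 Mb = 25230.7 MB.
= 23.50 GiB.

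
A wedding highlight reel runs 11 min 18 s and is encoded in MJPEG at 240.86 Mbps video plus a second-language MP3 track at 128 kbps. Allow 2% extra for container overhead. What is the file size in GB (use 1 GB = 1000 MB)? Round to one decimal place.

20.8 GB

11 min 18 s = 678 s
Audio: 128 kbps = 0.128 Mbps.
Total bitrate: 240.86 + 0.128 = 240.988 Mbps.
Stream data: 240.988 Mbps × 678 s = 163389.9 Mb.
With 2% container overhead: ×1.02.
166,658 Mb ÷ 8 = 20,832 MB → 20.83 GB.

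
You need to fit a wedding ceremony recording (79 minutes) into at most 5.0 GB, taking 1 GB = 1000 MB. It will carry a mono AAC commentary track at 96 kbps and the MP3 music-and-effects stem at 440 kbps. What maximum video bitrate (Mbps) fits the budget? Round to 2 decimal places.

Budget: 5.0 GB = 40000.0 Mb.
79 min = 4740 s
Total bitrate budget: 40000.0 Mb / 4740 s = 8.439 Mbps.
Audio total: 96 + 440 = 536 kbps = 0.536 Mbps.
Video: 8.439 − 0.536 = 7.903 Mbps.

7.90 Mbps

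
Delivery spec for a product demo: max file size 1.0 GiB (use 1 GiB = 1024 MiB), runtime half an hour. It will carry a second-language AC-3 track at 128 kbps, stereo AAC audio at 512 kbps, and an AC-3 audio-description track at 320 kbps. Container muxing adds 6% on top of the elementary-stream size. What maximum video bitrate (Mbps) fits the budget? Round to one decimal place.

3.5 Mbps

Budget: 1.0 GiB = 8589.9 Mb.
Stream payload after overhead: 8589.9 / 1.06 = 8103.7 Mb.
30 min = 1800 s
Total bitrate budget: 8103.7 Mb / 1800 s = 4.502 Mbps.
Audio total: 128 + 512 + 320 = 960 kbps = 0.960 Mbps.
Video: 4.502 − 0.960 = 3.542 Mbps.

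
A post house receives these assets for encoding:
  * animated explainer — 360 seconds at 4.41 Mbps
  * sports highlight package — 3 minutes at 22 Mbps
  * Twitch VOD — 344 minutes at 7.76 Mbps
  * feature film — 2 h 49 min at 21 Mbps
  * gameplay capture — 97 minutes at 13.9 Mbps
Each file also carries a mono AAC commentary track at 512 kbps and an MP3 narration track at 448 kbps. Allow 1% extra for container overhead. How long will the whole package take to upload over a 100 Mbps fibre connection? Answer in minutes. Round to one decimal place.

83.4 minutes

Audio total: 512 + 448 = 960 kbps = 0.960 Mbps.
animated explainer: 5.370 Mbps × 360 s × 1.01 = 1952.5 Mb
sports highlight package: 22.960 Mbps × 180 s × 1.01 = 4174.1 Mb
Twitch VOD: 8.720 Mbps × 20640 s × 1.01 = 181780.6 Mb
feature film: 21.960 Mbps × 10140 s × 1.01 = 224901.1 Mb
gameplay capture: 14.860 Mbps × 5820 s × 1.01 = 87350.1 Mb
Total: 500158.5 Mb = 62519.8 MB.
At 100 Mbps: 500158.5 / 100 = 5002 s ≈ 83.4 minutes.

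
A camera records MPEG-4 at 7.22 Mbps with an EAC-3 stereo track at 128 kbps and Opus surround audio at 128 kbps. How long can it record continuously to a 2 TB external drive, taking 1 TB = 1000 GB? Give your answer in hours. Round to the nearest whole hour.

594 hours

Audio total: 128 + 128 = 256 kbps = 0.256 Mbps.
Total bitrate: 7.22 + 0.256 = 7.476 Mbps.
Capacity: 2 TB = 16,000,000 Mb.
Recording time: 16,000,000 / 7.476 = 2,140,182 s ≈ 594 hours.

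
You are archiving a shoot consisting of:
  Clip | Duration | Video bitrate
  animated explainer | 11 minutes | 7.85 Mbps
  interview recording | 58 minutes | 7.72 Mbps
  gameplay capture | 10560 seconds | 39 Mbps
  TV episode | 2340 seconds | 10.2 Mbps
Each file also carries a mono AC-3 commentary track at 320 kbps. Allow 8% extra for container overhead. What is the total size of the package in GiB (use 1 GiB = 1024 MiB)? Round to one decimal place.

59.5 GiB

Audio: 320 kbps = 0.320 Mbps.
animated explainer: 8.170 Mbps × 660 s × 1.08 = 5823.6 Mb
interview recording: 8.040 Mbps × 3480 s × 1.08 = 30217.5 Mb
gameplay capture: 39.320 Mbps × 10560 s × 1.08 = 448436.7 Mb
TV episode: 10.520 Mbps × 2340 s × 1.08 = 26586.1 Mb
Total: 511064.0 Mb = 63883.0 MB.
= 59.50 GiB.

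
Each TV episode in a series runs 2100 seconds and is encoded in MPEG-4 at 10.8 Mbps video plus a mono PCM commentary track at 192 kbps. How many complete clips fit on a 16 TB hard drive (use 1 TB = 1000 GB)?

5545

Audio: 192 kbps = 0.192 Mbps.
Total bitrate: 10.992 Mbps.
Per item: 10.992 Mbps × 2100 s = 23,083 Mb = 2,885 MB.
Capacity: 16 TB = 128,000,000 Mb; 5545.16 items → 5545 complete.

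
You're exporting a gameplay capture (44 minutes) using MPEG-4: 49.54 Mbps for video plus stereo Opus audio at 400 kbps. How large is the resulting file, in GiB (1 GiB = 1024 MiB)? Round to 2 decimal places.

44 min = 2640 s
Audio: 400 kbps = 0.400 Mbps.
Total bitrate: 49.54 + 0.400 = 49.940 Mbps.
Stream data: 49.940 Mbps × 2640 s = 131841.6 Mb.
131,842 Mb = 16,480,200,000 bytes ÷ 1,073,741,824 = 15.35 GiB.

15.35 GiB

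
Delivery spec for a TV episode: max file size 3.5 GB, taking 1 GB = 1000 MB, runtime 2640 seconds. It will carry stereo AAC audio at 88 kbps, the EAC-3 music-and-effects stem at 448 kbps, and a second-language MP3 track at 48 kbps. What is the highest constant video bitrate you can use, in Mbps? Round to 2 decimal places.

Budget: 3.5 GB = 28000.0 Mb.
Total bitrate budget: 28000.0 Mb / 2640 s = 10.606 Mbps.
Audio total: 88 + 448 + 48 = 584 kbps = 0.584 Mbps.
Video: 10.606 − 0.584 = 10.022 Mbps.

10.02 Mbps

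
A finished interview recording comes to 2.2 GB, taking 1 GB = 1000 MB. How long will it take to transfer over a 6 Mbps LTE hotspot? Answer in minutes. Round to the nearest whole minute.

49 minutes

File: 2.2 GB = 17600.0 Mb.
At 6 Mbps: 17600.0 / 6 = 2933.3 s ≈ 48.9 minutes.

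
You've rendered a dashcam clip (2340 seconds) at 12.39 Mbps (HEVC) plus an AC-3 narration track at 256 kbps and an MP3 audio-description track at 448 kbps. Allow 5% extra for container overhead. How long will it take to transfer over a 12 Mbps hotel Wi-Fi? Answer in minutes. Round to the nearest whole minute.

45 minutes

Audio total: 256 + 448 = 704 kbps = 0.704 Mbps.
Total bitrate: 13.094 Mbps.
File: 13.094 Mbps × 2340 s = 30640.0 Mb.
With 5% container overhead: ×1.05. → 32172.0 Mb.
At 12 Mbps: 32172.0 / 12 = 2681.0 s ≈ 44.7 minutes.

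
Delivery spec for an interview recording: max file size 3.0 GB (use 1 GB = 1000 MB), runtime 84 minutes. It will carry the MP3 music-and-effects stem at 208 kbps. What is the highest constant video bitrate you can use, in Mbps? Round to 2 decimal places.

4.55 Mbps

Budget: 3.0 GB = 24000.0 Mb.
84 min = 5040 s
Total bitrate budget: 24000.0 Mb / 5040 s = 4.762 Mbps.
Audio: 208 kbps = 0.208 Mbps.
Video: 4.762 − 0.208 = 4.554 Mbps.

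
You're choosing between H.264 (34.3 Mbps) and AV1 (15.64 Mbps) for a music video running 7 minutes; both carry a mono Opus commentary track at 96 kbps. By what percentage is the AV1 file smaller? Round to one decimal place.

7 min = 420 s
Audio: 96 kbps = 0.096 Mbps.
H.264: 34.396 Mbps × 420 s = 14446.3 Mb = 1.806 GB.
AV1: 15.736 Mbps × 420 s = 6609.1 Mb = 0.826 GB.
Reduction: (1 − 0.826/1.806) × 100 = 54.25%.

54.3%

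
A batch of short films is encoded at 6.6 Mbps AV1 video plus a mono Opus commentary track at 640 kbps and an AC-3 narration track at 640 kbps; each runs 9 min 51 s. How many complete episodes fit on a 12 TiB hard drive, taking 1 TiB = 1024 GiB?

9 min 51 s = 591 s
Audio total: 640 + 640 = 1280 kbps = 1.280 Mbps.
Total bitrate: 7.880 Mbps.
Per item: 7.880 Mbps × 591 s = 4,657 Mb = 582.1 MB.
Capacity: 12 TiB = 105,553,116 Mb; 22665.09 items → 22665 complete.

22665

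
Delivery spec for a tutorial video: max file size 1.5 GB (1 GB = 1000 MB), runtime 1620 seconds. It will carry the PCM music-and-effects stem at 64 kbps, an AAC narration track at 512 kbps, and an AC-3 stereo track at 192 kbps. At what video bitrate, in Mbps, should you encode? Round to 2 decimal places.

Budget: 1.5 GB = 12000.0 Mb.
Total bitrate budget: 12000.0 Mb / 1620 s = 7.407 Mbps.
Audio total: 64 + 512 + 192 = 768 kbps = 0.768 Mbps.
Video: 7.407 − 0.768 = 6.639 Mbps.

6.64 Mbps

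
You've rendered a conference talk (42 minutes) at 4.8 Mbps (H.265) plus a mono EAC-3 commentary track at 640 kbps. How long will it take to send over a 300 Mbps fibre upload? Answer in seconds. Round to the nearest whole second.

42 min = 2520 s
Audio: 640 kbps = 0.640 Mbps.
Total bitrate: 5.440 Mbps.
File: 5.440 Mbps × 2520 s = 13708.8 Mb.
At 300 Mbps: 13708.8 / 300 = 45.7 s ≈ 45.7 seconds.

46 seconds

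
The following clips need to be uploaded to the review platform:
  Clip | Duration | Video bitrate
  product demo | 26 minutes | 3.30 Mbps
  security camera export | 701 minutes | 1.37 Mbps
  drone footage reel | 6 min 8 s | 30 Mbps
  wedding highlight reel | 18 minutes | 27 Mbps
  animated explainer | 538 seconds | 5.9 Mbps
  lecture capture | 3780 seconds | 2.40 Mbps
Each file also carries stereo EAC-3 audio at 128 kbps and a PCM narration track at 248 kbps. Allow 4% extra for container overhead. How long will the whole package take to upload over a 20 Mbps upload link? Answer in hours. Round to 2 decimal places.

Audio total: 128 + 248 = 376 kbps = 0.376 Mbps.
product demo: 3.676 Mbps × 1560 s × 1.04 = 5963.9 Mb
security camera export: 1.746 Mbps × 42060 s × 1.04 = 76374.2 Mb
drone footage reel: 30.376 Mbps × 368 s × 1.04 = 11625.5 Mb
wedding highlight reel: 27.376 Mbps × 1080 s × 1.04 = 30748.7 Mb
animated explainer: 6.276 Mbps × 538 s × 1.04 = 3511.5 Mb
lecture capture: 2.776 Mbps × 3780 s × 1.04 = 10913.0 Mb
Total: 139137.0 Mb = 17392.1 MB.
At 20 Mbps: 139137.0 / 20 = 6957 s ≈ 1.93 hours.

1.93 hours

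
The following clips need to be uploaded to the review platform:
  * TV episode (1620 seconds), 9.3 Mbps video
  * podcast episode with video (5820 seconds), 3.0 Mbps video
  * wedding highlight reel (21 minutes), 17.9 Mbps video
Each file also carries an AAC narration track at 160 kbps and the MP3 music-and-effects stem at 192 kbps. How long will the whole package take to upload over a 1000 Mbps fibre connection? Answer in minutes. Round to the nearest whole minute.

Audio total: 160 + 192 = 352 kbps = 0.352 Mbps.
TV episode: 9.652 Mbps × 1620 s = 15636.2 Mb
podcast episode with video: 3.352 Mbps × 5820 s = 19508.6 Mb
wedding highlight reel: 18.252 Mbps × 1260 s = 22997.5 Mb
Total: 58142.4 Mb = 7267.8 MB.
At 1000 Mbps: 58142.4 / 1000 = 58 s ≈ 0.969 minutes.

1 minutes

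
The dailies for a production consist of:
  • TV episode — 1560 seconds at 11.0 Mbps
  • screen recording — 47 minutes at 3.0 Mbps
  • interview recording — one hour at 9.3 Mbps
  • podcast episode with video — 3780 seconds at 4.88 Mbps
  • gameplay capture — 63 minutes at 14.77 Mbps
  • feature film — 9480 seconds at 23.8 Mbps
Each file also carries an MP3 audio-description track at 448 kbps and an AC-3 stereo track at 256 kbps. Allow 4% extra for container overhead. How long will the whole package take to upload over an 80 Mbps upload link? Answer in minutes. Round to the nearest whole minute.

82 minutes

Audio total: 448 + 256 = 704 kbps = 0.704 Mbps.
TV episode: 11.704 Mbps × 1560 s × 1.04 = 18988.6 Mb
screen recording: 3.704 Mbps × 2820 s × 1.04 = 10863.1 Mb
interview recording: 10.004 Mbps × 3600 s × 1.04 = 37455.0 Mb
podcast episode with video: 5.584 Mbps × 3780 s × 1.04 = 21951.8 Mb
gameplay capture: 15.474 Mbps × 3780 s × 1.04 = 60831.4 Mb
feature film: 24.504 Mbps × 9480 s × 1.04 = 241589.8 Mb
Total: 391679.7 Mb = 48960.0 MB.
At 80 Mbps: 391679.7 / 80 = 4896 s ≈ 81.6 minutes.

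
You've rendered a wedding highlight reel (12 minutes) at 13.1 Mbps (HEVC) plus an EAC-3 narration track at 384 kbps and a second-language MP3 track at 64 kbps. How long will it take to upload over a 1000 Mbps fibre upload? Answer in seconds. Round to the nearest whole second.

10 seconds

12 min = 720 s
Audio total: 384 + 64 = 448 kbps = 0.448 Mbps.
Total bitrate: 13.548 Mbps.
File: 13.548 Mbps × 720 s = 9754.6 Mb.
At 1000 Mbps: 9754.6 / 1000 = 9.8 s ≈ 9.75 seconds.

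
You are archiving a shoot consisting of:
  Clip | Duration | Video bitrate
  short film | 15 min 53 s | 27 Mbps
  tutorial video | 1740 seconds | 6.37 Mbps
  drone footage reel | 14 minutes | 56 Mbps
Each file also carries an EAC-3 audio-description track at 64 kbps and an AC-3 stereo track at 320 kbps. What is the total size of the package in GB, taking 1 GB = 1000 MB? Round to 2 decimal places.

Audio total: 64 + 320 = 384 kbps = 0.384 Mbps.
short film: 27.384 Mbps × 953 s = 26097.0 Mb
tutorial video: 6.754 Mbps × 1740 s = 11752.0 Mb
drone footage reel: 56.384 Mbps × 840 s = 47362.6 Mb
Total: 85211.5 Mb = 10651.4 MB.
= 10.65 GB.

10.65 GB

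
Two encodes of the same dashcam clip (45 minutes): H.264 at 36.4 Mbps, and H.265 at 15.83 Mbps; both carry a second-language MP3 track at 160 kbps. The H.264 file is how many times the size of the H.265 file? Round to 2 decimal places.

2.29

45 min = 2700 s
Audio: 160 kbps = 0.160 Mbps.
H.264: 36.560 Mbps × 2700 s = 98712.0 Mb = 12.339 GB.
H.265: 15.990 Mbps × 2700 s = 43173.0 Mb = 5.397 GB.
Ratio: 12.339 / 5.397 = 2.286.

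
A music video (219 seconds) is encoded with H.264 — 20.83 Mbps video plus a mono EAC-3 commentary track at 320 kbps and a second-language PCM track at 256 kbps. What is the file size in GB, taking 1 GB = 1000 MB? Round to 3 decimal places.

0.586 GB

Audio total: 320 + 256 = 576 kbps = 0.576 Mbps.
Total bitrate: 20.83 + 0.576 = 21.406 Mbps.
Stream data: 21.406 Mbps × 219 s = 4687.9 Mb.
4,688 Mb ÷ 8 = 586.0 MB → 0.586 GB.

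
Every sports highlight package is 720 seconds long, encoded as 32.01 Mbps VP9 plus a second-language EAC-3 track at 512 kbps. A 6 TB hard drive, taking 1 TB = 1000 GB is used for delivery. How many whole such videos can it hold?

2049

Audio: 512 kbps = 0.512 Mbps.
Total bitrate: 32.522 Mbps.
Per item: 32.522 Mbps × 720 s = 23,416 Mb = 2,927 MB.
Capacity: 6 TB = 48,000,000 Mb; 2049.89 items → 2049 complete.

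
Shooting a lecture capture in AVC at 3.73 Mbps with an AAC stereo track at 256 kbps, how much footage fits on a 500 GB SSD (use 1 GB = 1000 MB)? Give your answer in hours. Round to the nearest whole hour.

279 hours

Audio: 256 kbps = 0.256 Mbps.
Total bitrate: 3.73 + 0.256 = 3.986 Mbps.
Capacity: 500 GB = 4,000,000 Mb.
Recording time: 4,000,000 / 3.986 = 1,003,512 s ≈ 279 hours.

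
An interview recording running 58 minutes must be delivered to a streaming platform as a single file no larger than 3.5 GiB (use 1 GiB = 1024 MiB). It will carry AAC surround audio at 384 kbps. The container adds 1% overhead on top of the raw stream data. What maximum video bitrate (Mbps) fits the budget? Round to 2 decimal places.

Budget: 3.5 GiB = 30064.8 Mb.
Stream payload after overhead: 30064.8 / 1.01 = 29767.1 Mb.
58 min = 3480 s
Total bitrate budget: 29767.1 Mb / 3480 s = 8.554 Mbps.
Audio: 384 kbps = 0.384 Mbps.
Video: 8.554 − 0.384 = 8.170 Mbps.

8.17 Mbps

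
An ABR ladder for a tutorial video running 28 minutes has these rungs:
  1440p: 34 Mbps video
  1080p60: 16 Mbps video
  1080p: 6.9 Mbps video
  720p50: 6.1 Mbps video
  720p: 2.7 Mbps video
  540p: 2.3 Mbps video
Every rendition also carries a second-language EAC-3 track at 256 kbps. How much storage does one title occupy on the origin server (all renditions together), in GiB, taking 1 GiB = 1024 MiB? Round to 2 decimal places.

28 min = 1680 s
Audio: 256 kbps = 0.256 Mbps.
Sum of rendition bitrates: (34+0.256) + (16+0.256) + (6.9+0.256) + (6.1+0.256) + (2.7+0.256) + (2.3+0.256) = 69.536 Mbps.
× 1680 s = 116,820 Mb = 14,603 MB = 13.60 GiB.

13.60 GiB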